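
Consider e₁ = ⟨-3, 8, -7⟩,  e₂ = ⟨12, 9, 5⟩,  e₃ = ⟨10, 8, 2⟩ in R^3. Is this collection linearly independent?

linearly independent

Row-reduce the matrix whose columns are e₁, e₂, e₃.
The reduction yields 3 nonzero rows, so the rank is 3.
Since rank = 3 (the number of vectors), the set is linearly independent.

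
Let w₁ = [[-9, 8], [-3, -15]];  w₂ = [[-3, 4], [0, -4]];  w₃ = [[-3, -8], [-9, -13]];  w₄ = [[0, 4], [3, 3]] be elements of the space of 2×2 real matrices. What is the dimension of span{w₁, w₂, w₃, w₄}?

2

Use coordinates relative to {E₁₁, E₁₂, E₂₁, E₂₂}.
Put the 4×4 matrix [w₁|w₂|w₃|w₄] into echelon form.
Exactly 2 pivots survive; hence the rank is 2.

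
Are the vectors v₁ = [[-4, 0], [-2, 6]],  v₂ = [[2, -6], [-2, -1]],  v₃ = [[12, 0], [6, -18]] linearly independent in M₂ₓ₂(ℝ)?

Write each element as a coordinate vector in ℝ⁴ using {E₁₁, E₁₂, E₂₁, E₂₂}.
One vector is a scalar multiple of another, so the set is dependent.

linearly dependent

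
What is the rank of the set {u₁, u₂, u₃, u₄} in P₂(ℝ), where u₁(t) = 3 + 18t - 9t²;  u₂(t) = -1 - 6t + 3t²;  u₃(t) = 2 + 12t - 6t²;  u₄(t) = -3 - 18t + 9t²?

1

Pass to coordinate vectors with respect to the basis {1, t, t²}.
Put the 3×4 matrix [u₁|u₂|u₃|u₄] into echelon form.
Reduction leaves 1 leading entry, giving rank 1.
(With 4 elements in a 3-dimensional space the rank is at most 3.)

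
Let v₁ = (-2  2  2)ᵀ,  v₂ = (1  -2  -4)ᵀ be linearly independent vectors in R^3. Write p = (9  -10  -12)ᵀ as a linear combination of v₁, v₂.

Since v₁, v₂ are independent, the coefficients expressing p are uniquely determined by a linear system.
Row-reducing the augmented matrix gives the unique coefficients (α₁, α₂) = (-4, 1).

p = -4v₁ + v₂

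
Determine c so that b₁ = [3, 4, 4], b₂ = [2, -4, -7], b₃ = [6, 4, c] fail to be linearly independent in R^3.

c = 11/5

Place the vectors as rows of a 3×3 matrix; dependence ⇔ determinant zero.
Cofactor expansion gives det = 44 - 20*c.
Solving 44 - 20*c = 0 yields c = 11/5.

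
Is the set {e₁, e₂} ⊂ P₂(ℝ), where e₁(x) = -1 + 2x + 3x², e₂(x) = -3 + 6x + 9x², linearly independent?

linearly dependent

Take coordinates with respect to the standard basis {1, x, x²}.
Row-reduce the matrix whose columns are e₁, e₂.
The reduction yields 1 nonzero row, so the rank is 1.
Since rank 1 < 2, the set is linearly dependent.
Indeed 3e₁ - e₂ = 0.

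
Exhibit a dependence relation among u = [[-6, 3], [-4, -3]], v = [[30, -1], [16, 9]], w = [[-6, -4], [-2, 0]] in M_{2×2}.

3u + v + 2w = 0

Take coordinates with respect to {E₁₁, E₁₂, E₂₁, E₂₂}.
Row-reduce the matrix with u, v, w as columns; the null space gives the coefficients.
The free variable yields coefficients (3, 1, 2) (any nonzero multiple also works).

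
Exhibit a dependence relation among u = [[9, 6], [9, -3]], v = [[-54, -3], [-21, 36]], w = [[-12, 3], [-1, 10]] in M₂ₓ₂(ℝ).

2u + v - 3w = 0

Pass to coordinate vectors relative to the basis {E₁₁, E₁₂, E₂₁, E₂₂}.
Solve the homogeneous system with u, v, w as columns by row-reducing the coefficient matrix.
A generator of the null space is (2, 1, -3).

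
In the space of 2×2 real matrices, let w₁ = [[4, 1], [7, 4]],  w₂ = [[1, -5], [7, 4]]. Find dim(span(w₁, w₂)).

Pass to coordinate vectors with respect to the basis {E₁₁, E₁₂, E₂₁, E₂₂}.
Form the matrix with w₁, w₂ as columns and reduce.
Reduction leaves 2 leading entries, giving rank 2.

2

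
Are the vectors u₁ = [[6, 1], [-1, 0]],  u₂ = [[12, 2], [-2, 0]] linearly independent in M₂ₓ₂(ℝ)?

linearly dependent

Take coordinates with respect to the standard basis {E₁₁, E₁₂, E₂₁, E₂₂}.
Place the vectors as rows of a 2×4 matrix and reduce to echelon form.
The reduction yields 1 nonzero row, so the rank is 1.
Since rank 1 < 2, the set is linearly dependent.
Indeed 2u₁ - u₂ = 0.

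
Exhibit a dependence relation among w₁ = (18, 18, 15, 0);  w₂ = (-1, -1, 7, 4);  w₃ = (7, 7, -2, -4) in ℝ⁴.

w₁ - 3w₂ - 3w₃ = 0

Set up α₁w₁ + … + α₃w₃ = 0 and solve the homogeneous system.
One solution (up to scaling) is (1, -3, -3).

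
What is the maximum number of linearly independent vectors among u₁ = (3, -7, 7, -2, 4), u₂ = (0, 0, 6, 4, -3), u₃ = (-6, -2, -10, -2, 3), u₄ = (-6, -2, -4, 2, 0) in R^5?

Form the matrix with u₁, u₂, u₃, u₄ as columns and reduce.
There are 3 pivot columns, so rank = 3.

3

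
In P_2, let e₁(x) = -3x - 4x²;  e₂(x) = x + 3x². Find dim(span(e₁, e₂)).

dim = 2

Pass to coordinate vectors with respect to the basis {1, x, x²}.
Row-reduce the 2×3 matrix with these as rows.
The echelon form has 2 nonzero rows, so the rank is 2.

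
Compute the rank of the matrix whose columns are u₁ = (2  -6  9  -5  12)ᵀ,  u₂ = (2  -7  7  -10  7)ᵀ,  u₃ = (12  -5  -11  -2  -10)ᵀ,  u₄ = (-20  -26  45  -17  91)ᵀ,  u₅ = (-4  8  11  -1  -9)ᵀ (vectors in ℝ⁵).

4

Apply Gaussian elimination to the matrix whose rows are u₁, u₂, u₃, u₄, u₅.
The echelon form has 4 nonzero rows, so the rank is 4.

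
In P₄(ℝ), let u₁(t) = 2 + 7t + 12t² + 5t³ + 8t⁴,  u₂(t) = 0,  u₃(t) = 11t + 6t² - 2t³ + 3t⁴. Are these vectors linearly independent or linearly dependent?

Take coordinates with respect to the standard basis {1, t, …, t⁴}.
One of the vectors is the zero vector, so the set is linearly dependent.

linearly dependent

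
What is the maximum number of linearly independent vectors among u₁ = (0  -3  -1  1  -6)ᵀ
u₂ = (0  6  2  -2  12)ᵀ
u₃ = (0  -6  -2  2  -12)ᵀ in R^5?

1

Row-reduce the 3×5 matrix with these as rows.
Reduction leaves 1 leading entry, giving rank 1.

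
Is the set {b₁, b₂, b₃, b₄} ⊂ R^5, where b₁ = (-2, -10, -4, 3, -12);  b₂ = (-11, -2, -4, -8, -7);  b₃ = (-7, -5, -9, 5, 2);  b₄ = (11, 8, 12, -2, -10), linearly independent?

linearly independent

Place the vectors as rows of a 4×5 matrix and reduce to echelon form.
The reduction yields 4 nonzero rows, so the rank is 4.
Since rank = 4 (the number of vectors), the set is linearly independent.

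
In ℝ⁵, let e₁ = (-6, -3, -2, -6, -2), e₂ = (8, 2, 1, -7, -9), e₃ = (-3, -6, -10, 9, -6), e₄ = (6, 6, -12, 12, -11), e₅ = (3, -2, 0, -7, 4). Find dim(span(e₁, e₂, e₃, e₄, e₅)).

Put the 5×5 matrix [e₁|e₂|e₃|e₄|e₅] into echelon form.
The echelon form has 5 nonzero rows, so the rank is 5.

dim = 5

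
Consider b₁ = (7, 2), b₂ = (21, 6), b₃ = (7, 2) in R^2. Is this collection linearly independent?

There are 3 vectors in a 2-dimensional space, so they cannot be linearly independent.

linearly dependent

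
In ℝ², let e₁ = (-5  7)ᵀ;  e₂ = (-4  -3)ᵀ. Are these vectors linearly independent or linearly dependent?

linearly independent

The matrix [e₁|e₂] has determinant 43.
A nonzero determinant means the columns are linearly independent.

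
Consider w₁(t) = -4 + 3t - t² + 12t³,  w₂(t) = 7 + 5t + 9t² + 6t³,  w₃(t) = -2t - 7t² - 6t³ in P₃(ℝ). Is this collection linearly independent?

Take coordinates with respect to the standard basis {1, t, …, t³}.
Place the vectors as rows of a 3×4 matrix and reduce to echelon form.
The reduction yields 3 nonzero rows, so the rank is 3.
Since rank = 3 (the number of vectors), the set is linearly independent.

linearly independent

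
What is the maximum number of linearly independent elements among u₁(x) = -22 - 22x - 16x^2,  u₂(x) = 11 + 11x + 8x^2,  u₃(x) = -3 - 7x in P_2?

Pass to coordinate vectors with respect to the basis {1, x, x^2}.
Row-reduce the 3×3 matrix with these as rows.
There are 2 pivot columns, so rank = 2.

2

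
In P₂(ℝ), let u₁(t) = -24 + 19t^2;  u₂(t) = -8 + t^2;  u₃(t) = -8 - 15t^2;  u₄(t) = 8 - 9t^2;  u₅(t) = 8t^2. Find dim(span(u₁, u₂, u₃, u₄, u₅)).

2

Use coordinates relative to {1, t, t^2}.
Put the 3×5 matrix [u₁|u₂|u₃|u₄|u₅] into echelon form.
Exactly 2 pivots survive; hence the rank is 2.
(With 5 elements in a 3-dimensional space the rank is at most 3.)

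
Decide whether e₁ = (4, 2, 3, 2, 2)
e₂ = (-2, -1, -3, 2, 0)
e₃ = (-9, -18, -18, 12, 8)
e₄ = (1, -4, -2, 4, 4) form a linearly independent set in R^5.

linearly dependent

Row-reduce the matrix whose columns are e₁, e₂, e₃, e₄.
The reduction yields 3 nonzero rows, so the rank is 3.
Since rank 3 < 4, the set is linearly dependent.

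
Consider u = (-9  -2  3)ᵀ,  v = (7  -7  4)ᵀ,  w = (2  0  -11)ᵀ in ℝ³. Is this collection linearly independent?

Place the vectors as rows of a 3×3 matrix and reduce to echelon form.
The reduction yields 3 nonzero rows, so the rank is 3.
Since rank = 3 (the number of vectors), the set is linearly independent.

linearly independent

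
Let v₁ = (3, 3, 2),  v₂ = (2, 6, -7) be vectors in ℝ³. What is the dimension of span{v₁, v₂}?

dim = 2

Apply Gaussian elimination to the matrix whose rows are v₁, v₂.
There are 2 pivot columns, so rank = 2.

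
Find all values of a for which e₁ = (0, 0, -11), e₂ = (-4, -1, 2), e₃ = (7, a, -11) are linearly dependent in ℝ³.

The set is linearly dependent precisely when det[e₁; e₂; e₃] = 0.
Expanding, det = 44*a - 77.
This vanishes exactly when a = 7/4.

a = 7/4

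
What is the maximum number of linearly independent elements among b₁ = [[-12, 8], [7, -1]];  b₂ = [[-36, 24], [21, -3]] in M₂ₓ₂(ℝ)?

1

Pass to coordinate vectors with respect to the basis {E₁₁, E₁₂, E₂₁, E₂₂}.
Form the matrix with b₁, b₂ as columns and reduce.
Exactly 1 pivot survives; hence the rank is 1.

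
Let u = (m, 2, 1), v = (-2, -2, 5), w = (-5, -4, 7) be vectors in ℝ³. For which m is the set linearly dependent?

m = 4

Dependence holds iff the 3×3 matrix [u v w] is singular.
The determinant works out to 6*m - 24.
Solving 6*m - 24 = 0 yields m = 4.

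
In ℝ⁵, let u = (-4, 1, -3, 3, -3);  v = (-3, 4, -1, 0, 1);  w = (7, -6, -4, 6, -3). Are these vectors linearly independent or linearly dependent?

linearly independent

Row-reduce the matrix whose columns are u, v, w.
The reduction yields 3 nonzero rows, so the rank is 3.
Since rank = 3 (the number of vectors), the set is linearly independent.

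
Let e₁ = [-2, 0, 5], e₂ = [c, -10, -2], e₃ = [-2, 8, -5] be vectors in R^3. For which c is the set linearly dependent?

The vectors are dependent exactly when the determinant of the matrix with rows e₁, e₂, e₃ vanishes.
Expanding, det = 40*c - 232.
Setting this to zero gives c = 29/5.

c = 29/5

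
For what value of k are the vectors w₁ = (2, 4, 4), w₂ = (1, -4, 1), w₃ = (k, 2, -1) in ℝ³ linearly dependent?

The set is linearly dependent precisely when det[w₁; w₂; w₃] = 0.
Expanding, det = 20*k + 16.
Solving 20*k + 16 = 0 yields k = -4/5.

k = -4/5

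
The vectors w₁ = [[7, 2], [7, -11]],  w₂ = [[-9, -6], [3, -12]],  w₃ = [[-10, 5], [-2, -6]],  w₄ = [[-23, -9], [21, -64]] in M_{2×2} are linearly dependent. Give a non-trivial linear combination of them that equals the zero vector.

Pass to coordinate vectors relative to the basis {E₁₁, E₁₂, E₂₁, E₂₂}.
Write the vectors as columns of a matrix and find a nonzero vector in its null space.
One solution (up to scaling) is (2, 3, 1, -1).

2w₁ + 3w₂ + w₃ - w₄ = 0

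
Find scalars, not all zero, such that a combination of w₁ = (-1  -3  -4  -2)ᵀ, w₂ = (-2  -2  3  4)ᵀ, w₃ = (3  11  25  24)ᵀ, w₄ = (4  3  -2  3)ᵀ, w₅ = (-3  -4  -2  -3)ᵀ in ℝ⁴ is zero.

3w₁ - 3w₂ + w₃ + 2w₅ = 0

Set up α₁w₁ + … + α₅w₅ = 0 and solve the homogeneous system.
A generator of the null space is (3, -3, 1, 0, 2).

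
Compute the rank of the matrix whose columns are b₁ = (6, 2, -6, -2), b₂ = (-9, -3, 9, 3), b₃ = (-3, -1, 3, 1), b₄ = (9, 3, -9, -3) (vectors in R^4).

rank 1

Apply Gaussian elimination to the matrix whose rows are b₁, b₂, b₃, b₄.
The echelon form has 1 nonzero row, so the rank is 1.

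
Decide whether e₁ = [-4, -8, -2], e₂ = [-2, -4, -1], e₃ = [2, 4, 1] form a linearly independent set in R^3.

The matrix [e₁|e₂|e₃] has determinant 0.
A zero determinant means the columns are linearly dependent.
Indeed e₁ - 2e₂ = 0.

linearly dependent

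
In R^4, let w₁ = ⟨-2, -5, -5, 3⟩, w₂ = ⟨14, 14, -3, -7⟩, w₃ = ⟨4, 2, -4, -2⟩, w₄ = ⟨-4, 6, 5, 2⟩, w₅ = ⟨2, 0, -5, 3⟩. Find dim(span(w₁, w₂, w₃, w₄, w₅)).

Put the 4×5 matrix [w₁|w₂|w₃|w₄|w₅] into echelon form.
Exactly 4 pivots survive; hence the rank is 4.
(With 5 elements in a 4-dimensional space the rank is at most 4.)

dim = 4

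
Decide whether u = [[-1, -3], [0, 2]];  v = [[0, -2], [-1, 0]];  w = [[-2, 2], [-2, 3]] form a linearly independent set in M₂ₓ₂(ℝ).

linearly independent

Take coordinates with respect to the standard basis {E₁₁, E₁₂, E₂₁, E₂₂}.
Row-reduce the matrix whose columns are u, v, w.
The reduction yields 3 nonzero rows, so the rank is 3.
Since rank = 3 (the number of vectors), the set is linearly independent.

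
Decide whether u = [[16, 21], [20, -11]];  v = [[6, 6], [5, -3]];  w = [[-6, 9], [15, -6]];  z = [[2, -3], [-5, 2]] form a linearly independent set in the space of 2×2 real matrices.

Write each element as a coordinate vector in ℝ⁴ using {E₁₁, E₁₂, E₂₁, E₂₂}.
One vector is a scalar multiple of another, so the set is dependent.

linearly dependent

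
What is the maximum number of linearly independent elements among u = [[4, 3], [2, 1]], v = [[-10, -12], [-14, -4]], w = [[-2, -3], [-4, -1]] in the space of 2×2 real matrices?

2

Represent each element by its coordinate vector in ℝ⁴.
Form the matrix with u, v, w as columns and reduce.
Reduction leaves 2 leading entries, giving rank 2.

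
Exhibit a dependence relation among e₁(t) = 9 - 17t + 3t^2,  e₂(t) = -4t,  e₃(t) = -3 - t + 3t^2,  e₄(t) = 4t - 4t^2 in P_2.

Take coordinates with respect to {1, t, t^2}.
Set up α₁e₁ + … + α₄e₄ = 0 and solve the homogeneous system.
A generator of the null space is (1, -2, 3, 3).

e₁ - 2e₂ + 3e₃ + 3e₄ = 0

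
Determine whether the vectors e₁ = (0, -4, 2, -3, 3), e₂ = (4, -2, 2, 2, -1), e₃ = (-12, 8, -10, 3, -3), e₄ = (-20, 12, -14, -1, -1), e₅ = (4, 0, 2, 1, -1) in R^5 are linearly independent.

linearly dependent

The matrix [e₁|e₂|e₃|e₄|e₅] has determinant 0.
A zero determinant means the columns are linearly dependent.
Indeed 2e₂ - e₃ + e₄ = 0.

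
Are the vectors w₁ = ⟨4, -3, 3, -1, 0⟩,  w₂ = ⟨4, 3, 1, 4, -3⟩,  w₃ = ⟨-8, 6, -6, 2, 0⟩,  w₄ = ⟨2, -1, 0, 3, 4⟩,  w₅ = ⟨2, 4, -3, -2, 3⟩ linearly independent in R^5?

One vector is a scalar multiple of another, so the set is dependent.

linearly dependent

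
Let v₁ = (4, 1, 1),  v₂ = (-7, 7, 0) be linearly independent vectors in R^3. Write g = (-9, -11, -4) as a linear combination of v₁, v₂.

Set up the augmented matrix [v₁ | v₂ | g] and row-reduce.
Back-substitution yields (a₁, a₂) = (-4, -1).

g = -4v₁ - v₂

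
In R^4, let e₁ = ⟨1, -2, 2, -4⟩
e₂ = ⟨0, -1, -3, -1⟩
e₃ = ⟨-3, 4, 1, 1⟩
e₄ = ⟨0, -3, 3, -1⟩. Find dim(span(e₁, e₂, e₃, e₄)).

Apply Gaussian elimination to the matrix whose rows are e₁, e₂, e₃, e₄.
Exactly 4 pivots survive; hence the rank is 4.

dim = 4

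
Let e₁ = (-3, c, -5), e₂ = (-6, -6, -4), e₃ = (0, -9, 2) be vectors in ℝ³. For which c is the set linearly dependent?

The set is linearly dependent precisely when det[e₁; e₂; e₃] = 0.
Cofactor expansion gives det = 12*c - 126.
Solving 12*c - 126 = 0 yields c = 21/2.

c = 21/2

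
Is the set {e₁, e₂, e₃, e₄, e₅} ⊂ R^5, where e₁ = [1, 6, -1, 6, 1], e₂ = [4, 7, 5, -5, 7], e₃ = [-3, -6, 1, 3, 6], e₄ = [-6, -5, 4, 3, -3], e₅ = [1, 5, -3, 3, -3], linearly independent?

linearly independent

Form the 5×5 matrix with these as columns; its determinant is 4711.
A nonzero determinant means the columns are linearly independent.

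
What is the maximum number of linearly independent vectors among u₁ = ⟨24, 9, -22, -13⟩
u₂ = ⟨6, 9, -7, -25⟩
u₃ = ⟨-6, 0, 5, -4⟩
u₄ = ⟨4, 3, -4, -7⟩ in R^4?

2

Row-reduce the 4×4 matrix with these as rows.
Exactly 2 pivots survive; hence the rank is 2.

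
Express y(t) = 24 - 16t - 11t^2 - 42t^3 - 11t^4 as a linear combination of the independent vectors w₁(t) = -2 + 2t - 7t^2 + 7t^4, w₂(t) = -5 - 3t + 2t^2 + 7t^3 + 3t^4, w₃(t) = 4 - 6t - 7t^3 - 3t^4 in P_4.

y = w₁ - 2w₂ + 4w₃

Work in coordinates with respect to the standard basis {1, t, …, t^4}.
Write y = c₁w₁ + … + c₃w₃ and equate components.
The system has the unique solution (c₁, c₂, c₃) = (1, -2, 4).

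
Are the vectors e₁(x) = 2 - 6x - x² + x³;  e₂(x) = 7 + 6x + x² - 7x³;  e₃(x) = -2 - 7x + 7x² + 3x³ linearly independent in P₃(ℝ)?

Write each element as a coordinate vector in ℝ⁴ using {1, x, …, x³}.
Row-reduce the matrix whose columns are e₁, e₂, e₃.
The reduction yields 3 nonzero rows, so the rank is 3.
Since rank = 3 (the number of vectors), the set is linearly independent.

linearly independent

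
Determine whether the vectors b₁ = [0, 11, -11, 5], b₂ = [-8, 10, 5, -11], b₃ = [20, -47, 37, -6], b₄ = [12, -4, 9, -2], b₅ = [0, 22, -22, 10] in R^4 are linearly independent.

linearly dependent

There are 5 vectors in a 4-dimensional space, so they cannot be linearly independent.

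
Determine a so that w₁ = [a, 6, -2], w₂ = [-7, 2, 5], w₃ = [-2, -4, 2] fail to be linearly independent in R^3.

The set is linearly dependent precisely when det[w₁; w₂; w₃] = 0.
Cofactor expansion gives det = 24*a - 40.
This vanishes exactly when a = 5/3.

a = 5/3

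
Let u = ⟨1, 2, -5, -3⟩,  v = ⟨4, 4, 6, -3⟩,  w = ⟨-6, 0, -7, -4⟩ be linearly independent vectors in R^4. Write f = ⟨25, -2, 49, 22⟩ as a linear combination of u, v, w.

f = -3u + v - 4w

Since u, v, w are independent, the coefficients expressing f are uniquely determined by a linear system.
Back-substitution yields (c₁, c₂, c₃) = (-3, 1, -4).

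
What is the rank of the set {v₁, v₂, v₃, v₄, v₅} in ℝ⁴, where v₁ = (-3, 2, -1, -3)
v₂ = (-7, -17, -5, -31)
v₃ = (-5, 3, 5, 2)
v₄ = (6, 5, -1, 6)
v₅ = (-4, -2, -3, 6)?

Row-reduce the 5×4 matrix with these as rows.
The echelon form has 4 nonzero rows, so the rank is 4.
(With 5 elements in a 4-dimensional space the rank is at most 4.)

4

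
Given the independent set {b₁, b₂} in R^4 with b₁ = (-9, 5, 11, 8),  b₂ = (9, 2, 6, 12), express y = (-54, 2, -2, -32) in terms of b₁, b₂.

Since b₁, b₂ are independent, the coefficients expressing y are uniquely determined by a linear system.
The system has the unique solution (a₁, a₂) = (2, -4).

y = 2b₁ - 4b₂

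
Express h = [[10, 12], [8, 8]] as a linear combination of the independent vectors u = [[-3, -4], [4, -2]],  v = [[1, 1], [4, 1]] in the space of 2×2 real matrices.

h = -2u + 4v

Take coordinate vectors relative to {E₁₁, E₁₂, E₂₁, E₂₂}.
Solve the system with u, v as columns and h as the right-hand side.
Back-substitution yields (c₁, c₂) = (-2, 4).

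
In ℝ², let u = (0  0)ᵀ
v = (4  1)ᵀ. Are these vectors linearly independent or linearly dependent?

linearly dependent

One of the vectors is the zero vector, so the set is linearly dependent.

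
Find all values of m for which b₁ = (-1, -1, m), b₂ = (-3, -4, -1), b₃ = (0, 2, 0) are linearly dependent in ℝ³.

m = -1/3

The vectors are dependent exactly when the determinant of the matrix with rows b₁, b₂, b₃ vanishes.
The determinant works out to -6*m - 2.
This vanishes exactly when m = -1/3.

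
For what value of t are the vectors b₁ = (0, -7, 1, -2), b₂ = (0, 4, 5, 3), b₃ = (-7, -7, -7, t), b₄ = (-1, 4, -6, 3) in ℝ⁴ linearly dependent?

The set is linearly dependent precisely when det[b₁; b₂; b₃; b₄] = 0.
Expanding, det = 819 - 39*t.
Setting this to zero gives t = 21.

t = 21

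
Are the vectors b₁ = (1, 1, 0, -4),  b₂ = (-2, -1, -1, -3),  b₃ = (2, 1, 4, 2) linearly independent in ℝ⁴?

Place the vectors as rows of a 3×4 matrix and reduce to echelon form.
The reduction yields 3 nonzero rows, so the rank is 3.
Since rank = 3 (the number of vectors), the set is linearly independent.

linearly independent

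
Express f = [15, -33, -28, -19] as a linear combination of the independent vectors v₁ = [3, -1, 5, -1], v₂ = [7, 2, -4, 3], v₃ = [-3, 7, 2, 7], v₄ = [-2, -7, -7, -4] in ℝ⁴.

Set up the augmented matrix [v₁ | v₂ | v₃ | v₄ | f] and row-reduce.
The system has the unique solution (a₁, …, a₄) = (2, 2, -1, 4).

f = 2v₁ + 2v₂ - v₃ + 4v₄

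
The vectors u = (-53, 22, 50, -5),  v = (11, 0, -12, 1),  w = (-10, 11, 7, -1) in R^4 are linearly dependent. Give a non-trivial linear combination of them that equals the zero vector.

Write the vectors as columns of a matrix and find a nonzero vector in its null space.
One solution (up to scaling) is (1, 3, -2).

u + 3v - 2w = 0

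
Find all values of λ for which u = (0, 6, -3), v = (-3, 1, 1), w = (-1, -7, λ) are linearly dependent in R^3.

λ = 4

The set is linearly dependent precisely when det[u; v; w] = 0.
Cofactor expansion gives det = 18*λ - 72.
Setting this to zero gives λ = 4.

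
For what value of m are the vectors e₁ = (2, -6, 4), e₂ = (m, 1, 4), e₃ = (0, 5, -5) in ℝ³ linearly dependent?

m = -5

Place the vectors as rows of a 3×3 matrix; dependence ⇔ determinant zero.
Expanding, det = -10*m - 50.
Solving -10*m - 50 = 0 yields m = -5.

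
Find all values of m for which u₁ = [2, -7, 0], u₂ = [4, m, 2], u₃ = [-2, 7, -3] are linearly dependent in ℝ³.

Dependence holds iff the 3×3 matrix [u₁ u₂ u₃] is singular.
Cofactor expansion gives det = -6*m - 84.
Setting this to zero gives m = -14.

m = -14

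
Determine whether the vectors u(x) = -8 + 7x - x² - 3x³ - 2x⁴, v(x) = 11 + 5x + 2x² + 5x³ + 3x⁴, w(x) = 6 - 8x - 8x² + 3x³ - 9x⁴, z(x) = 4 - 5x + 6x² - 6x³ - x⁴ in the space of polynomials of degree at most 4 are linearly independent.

linearly independent

Write each element as a coordinate vector in ℝ⁵ using {1, x, …, x⁴}.
Place the vectors as rows of a 4×5 matrix and reduce to echelon form.
The reduction yields 4 nonzero rows, so the rank is 4.
Since rank = 4 (the number of vectors), the set is linearly independent.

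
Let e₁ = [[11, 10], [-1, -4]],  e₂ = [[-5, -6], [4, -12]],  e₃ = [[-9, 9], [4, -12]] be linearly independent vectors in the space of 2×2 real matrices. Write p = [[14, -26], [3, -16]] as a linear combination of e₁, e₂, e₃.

Work in coordinates with respect to the standard basis {E₁₁, E₁₂, E₂₁, E₂₂}.
Set up the augmented matrix [e₁ | e₂ | e₃ | p] and row-reduce.
The system has the unique solution (α₁, α₂, α₃) = (1, 3, -2).

p = e₁ + 3e₂ - 2e₃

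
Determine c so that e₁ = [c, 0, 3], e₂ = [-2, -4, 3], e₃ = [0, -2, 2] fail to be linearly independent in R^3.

c = 6

The set is linearly dependent precisely when det[e₁; e₂; e₃] = 0.
Expanding, det = 12 - 2*c.
This vanishes exactly when c = 6.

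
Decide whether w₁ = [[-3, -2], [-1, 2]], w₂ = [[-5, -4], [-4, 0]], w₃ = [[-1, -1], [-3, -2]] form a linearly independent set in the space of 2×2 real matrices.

linearly independent

Write each element as a coordinate vector in ℝ⁴ using {E₁₁, E₁₂, E₂₁, E₂₂}.
Place the vectors as rows of a 3×4 matrix and reduce to echelon form.
The reduction yields 3 nonzero rows, so the rank is 3.
Since rank = 3 (the number of vectors), the set is linearly independent.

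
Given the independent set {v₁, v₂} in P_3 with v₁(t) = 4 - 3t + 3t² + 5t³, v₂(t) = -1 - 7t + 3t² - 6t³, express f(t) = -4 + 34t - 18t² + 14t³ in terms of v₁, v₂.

Identify each element with its coordinate vector in ℝ⁴ via {1, t, …, t³}.
Write f = a₁v₁ + a₂v₂ and equate components.
The system has the unique solution (a₁, a₂) = (-2, -4).

f = -2v₁ - 4v₂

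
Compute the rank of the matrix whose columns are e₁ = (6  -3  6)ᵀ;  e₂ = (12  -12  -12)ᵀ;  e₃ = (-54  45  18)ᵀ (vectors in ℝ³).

Row-reduce the 3×3 matrix with these as rows.
The echelon form has 2 nonzero rows, so the rank is 2.

2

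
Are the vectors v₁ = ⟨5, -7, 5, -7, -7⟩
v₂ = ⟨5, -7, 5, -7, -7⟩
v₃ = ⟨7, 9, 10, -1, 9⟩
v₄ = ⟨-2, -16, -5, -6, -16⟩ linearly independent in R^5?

Row-reduce the matrix whose columns are v₁, v₂, v₃, v₄.
The reduction yields 2 nonzero rows, so the rank is 2.
Since rank 2 < 4, the set is linearly dependent.
Indeed v₁ - v₂ = 0.

linearly dependent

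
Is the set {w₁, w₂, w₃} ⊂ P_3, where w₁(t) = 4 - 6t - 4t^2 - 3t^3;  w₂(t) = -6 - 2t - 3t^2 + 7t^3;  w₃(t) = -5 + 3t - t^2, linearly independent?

Take coordinates with respect to the standard basis {1, t, …, t^3}.
Place the vectors as rows of a 3×4 matrix and reduce to echelon form.
The reduction yields 3 nonzero rows, so the rank is 3.
Since rank = 3 (the number of vectors), the set is linearly independent.

linearly independent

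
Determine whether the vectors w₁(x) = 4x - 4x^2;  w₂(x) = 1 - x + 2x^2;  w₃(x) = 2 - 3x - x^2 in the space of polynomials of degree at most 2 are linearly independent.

linearly independent

Take coordinates with respect to the standard basis {1, x, x^2}.
The matrix [w₁|w₂|w₃] has determinant 24.
A nonzero determinant means the columns are linearly independent.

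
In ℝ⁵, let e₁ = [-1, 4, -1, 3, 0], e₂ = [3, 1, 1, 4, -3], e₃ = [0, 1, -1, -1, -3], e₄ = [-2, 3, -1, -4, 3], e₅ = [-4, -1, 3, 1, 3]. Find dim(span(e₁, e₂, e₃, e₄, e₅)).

Row-reduce the 5×5 matrix with these as rows.
Reduction leaves 5 leading entries, giving rank 5.

dim = 5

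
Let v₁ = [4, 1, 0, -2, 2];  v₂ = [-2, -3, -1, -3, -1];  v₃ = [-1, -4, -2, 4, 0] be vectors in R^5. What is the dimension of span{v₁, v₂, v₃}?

Row-reduce the 3×5 matrix with these as rows.
There are 3 pivot columns, so rank = 3.

dim = 3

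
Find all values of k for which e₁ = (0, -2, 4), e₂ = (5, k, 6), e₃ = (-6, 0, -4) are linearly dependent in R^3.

The vectors are dependent exactly when the determinant of the matrix with rows e₁, e₂, e₃ vanishes.
The determinant works out to 24*k + 32.
Setting this to zero gives k = -4/3.

k = -4/3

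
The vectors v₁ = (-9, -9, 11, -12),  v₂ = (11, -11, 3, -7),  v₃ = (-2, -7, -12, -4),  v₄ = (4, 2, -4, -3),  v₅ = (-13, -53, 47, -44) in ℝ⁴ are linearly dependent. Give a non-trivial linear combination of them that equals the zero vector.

3v₁ + 2v₂ - 2v₄ - v₅ = 0

Solve the homogeneous system with v₁, v₂, v₃, v₄, v₅ as columns by row-reducing the coefficient matrix.
One solution (up to scaling) is (3, 2, 0, -2, -1).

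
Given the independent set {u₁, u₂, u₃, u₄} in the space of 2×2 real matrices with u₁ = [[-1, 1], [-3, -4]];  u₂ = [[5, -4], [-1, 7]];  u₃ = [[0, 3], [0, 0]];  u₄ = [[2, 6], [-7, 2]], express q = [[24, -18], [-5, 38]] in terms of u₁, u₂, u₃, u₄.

Take coordinate vectors relative to {E₁₁, E₁₂, E₂₁, E₂₂}.
Since u₁, u₂, u₃, u₄ are independent, the coefficients expressing q are uniquely determined by a linear system.
Back-substitution yields (c₁, …, c₄) = (-2, 4, -2, 1).

q = -2u₁ + 4u₂ - 2u₃ + u₄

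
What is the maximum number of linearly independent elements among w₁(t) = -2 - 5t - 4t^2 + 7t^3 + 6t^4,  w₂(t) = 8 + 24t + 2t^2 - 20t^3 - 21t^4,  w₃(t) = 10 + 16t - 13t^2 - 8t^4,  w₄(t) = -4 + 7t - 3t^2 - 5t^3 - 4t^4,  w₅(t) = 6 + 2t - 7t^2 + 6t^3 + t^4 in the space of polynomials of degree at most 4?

Use coordinates relative to {1, t, …, t^4}.
Form the matrix with w₁, w₂, w₃, w₄, w₅ as columns and reduce.
Exactly 3 pivots survive; hence the rank is 3.

3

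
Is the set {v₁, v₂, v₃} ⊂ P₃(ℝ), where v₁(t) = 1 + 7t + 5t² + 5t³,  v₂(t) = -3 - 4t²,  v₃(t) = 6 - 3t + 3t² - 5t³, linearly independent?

linearly independent

Take coordinates with respect to the standard basis {1, t, …, t³}.
Place the vectors as rows of a 3×4 matrix and reduce to echelon form.
The reduction yields 3 nonzero rows, so the rank is 3.
Since rank = 3 (the number of vectors), the set is linearly independent.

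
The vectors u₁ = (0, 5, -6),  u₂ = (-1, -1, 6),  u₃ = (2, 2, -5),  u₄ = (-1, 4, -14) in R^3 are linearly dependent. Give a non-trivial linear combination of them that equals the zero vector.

u₁ - 3u₂ - 2u₃ - u₄ = 0

Write the vectors as columns of a matrix and find a nonzero vector in its null space.
The free variable yields coefficients (1, -3, -2, -1) (any nonzero multiple also works).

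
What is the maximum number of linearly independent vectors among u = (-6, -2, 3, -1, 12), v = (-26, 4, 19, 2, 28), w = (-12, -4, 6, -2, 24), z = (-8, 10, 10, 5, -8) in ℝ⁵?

Apply Gaussian elimination to the matrix whose rows are u, v, w, z.
There are 2 pivot columns, so rank = 2.

2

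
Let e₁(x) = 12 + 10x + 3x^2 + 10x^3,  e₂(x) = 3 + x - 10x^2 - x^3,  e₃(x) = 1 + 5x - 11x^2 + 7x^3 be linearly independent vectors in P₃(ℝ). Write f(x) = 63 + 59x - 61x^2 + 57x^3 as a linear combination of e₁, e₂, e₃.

f = 4e₁ + 4e₂ + 3e₃

Work in coordinates with respect to the standard basis {1, x, …, x^3}.
Solve the system with e₁, e₂, e₃ as columns and f as the right-hand side.
The system has the unique solution (a₁, a₂, a₃) = (4, 4, 3).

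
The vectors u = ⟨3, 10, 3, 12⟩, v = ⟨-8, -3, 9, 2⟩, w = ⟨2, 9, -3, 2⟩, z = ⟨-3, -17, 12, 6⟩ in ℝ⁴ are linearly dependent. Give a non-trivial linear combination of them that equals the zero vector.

Solve the homogeneous system with u, v, w, z as columns by row-reducing the coefficient matrix.
One solution (up to scaling) is (1, 0, -3, -1).

u - 3w - z = 0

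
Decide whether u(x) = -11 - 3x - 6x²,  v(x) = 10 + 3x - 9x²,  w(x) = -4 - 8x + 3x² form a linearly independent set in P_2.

linearly independent

Take coordinates with respect to the standard basis {1, x, x²}.
Form the 3×3 matrix with these as columns; its determinant is 1083.
A nonzero determinant means the columns are linearly independent.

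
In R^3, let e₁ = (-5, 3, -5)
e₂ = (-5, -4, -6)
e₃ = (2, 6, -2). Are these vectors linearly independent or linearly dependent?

Form the 3×3 matrix with these as columns; its determinant is -176.
A nonzero determinant means the columns are linearly independent.

linearly independent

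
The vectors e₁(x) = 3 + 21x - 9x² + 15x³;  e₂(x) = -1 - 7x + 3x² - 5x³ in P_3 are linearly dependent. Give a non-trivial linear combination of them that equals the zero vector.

e₁ + 3e₂ = 0

Write each element as a vector in ℝ⁴ using {1, x, …, x³}.
Write the vectors as columns of a matrix and find a nonzero vector in its null space.
The free variable yields coefficients (1, 3) (any nonzero multiple also works).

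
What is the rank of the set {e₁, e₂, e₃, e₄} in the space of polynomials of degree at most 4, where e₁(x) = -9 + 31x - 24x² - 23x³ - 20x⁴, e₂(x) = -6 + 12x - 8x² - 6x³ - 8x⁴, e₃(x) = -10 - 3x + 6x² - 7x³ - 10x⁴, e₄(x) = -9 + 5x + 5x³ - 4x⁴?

rank 3

Use coordinates relative to {1, x, …, x⁴}.
Form the matrix with e₁, e₂, e₃, e₄ as columns and reduce.
Exactly 3 pivots survive; hence the rank is 3.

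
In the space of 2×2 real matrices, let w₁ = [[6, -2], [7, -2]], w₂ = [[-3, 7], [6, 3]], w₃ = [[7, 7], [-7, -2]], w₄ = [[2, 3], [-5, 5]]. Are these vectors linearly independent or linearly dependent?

linearly independent

Take coordinates with respect to the standard basis {E₁₁, E₁₂, E₂₁, E₂₂}.
Form the 4×4 matrix with these as columns; its determinant is -6105.
A nonzero determinant means the columns are linearly independent.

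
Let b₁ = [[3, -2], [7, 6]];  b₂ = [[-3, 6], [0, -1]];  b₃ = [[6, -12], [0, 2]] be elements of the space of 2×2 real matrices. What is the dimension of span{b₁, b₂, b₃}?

dim = 2

Use coordinates relative to {E₁₁, E₁₂, E₂₁, E₂₂}.
Apply Gaussian elimination to the matrix whose rows are b₁, b₂, b₃.
There are 2 pivot columns, so rank = 2.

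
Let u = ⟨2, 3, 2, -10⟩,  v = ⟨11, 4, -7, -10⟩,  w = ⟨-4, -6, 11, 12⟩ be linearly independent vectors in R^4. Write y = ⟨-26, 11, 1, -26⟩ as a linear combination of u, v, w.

y = 3u - 4v - 3w

Solve the system with u, v, w as columns and y as the right-hand side.
Row-reducing the augmented matrix gives the unique coefficients (c₁, c₂, c₃) = (3, -4, -3).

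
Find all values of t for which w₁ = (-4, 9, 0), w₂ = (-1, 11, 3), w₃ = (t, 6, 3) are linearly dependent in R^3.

The set is linearly dependent precisely when det[w₁; w₂; w₃] = 0.
Expanding, det = 27*t - 33.
Solving 27*t - 33 = 0 yields t = 11/9.

t = 11/9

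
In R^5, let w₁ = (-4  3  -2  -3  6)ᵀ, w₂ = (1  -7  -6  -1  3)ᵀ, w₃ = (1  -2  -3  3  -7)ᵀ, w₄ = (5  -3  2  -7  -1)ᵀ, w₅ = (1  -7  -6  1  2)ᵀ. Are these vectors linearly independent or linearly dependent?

linearly independent

Form the 5×5 matrix with these as columns; its determinant is 498.
A nonzero determinant means the columns are linearly independent.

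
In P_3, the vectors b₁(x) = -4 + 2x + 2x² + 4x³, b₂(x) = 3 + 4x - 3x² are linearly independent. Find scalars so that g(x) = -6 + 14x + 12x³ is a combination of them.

g = 3b₁ + 2b₂

Work in coordinates with respect to the standard basis {1, x, …, x³}.
Write g = a₁b₁ + a₂b₂ and equate components.
Row-reducing the augmented matrix gives the unique coefficients (a₁, a₂) = (3, 2).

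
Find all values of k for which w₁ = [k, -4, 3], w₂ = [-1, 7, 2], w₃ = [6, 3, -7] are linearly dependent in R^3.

The vectors are dependent exactly when the determinant of the matrix with rows w₁, w₂, w₃ vanishes.
Cofactor expansion gives det = -55*k - 155.
Solving -55*k - 155 = 0 yields k = -31/11.

k = -31/11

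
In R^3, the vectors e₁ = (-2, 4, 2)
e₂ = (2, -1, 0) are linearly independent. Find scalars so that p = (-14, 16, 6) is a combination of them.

p = 3e₁ - 4e₂

Since e₁, e₂ are independent, the coefficients expressing p are uniquely determined by a linear system.
Back-substitution yields (α₁, α₂) = (3, -4).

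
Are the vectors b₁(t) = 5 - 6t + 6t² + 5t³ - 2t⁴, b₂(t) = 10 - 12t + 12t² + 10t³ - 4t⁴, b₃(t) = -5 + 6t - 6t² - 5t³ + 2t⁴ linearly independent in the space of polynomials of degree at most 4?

linearly dependent

Take coordinates with respect to the standard basis {1, t, …, t⁴}.
Place the vectors as rows of a 3×5 matrix and reduce to echelon form.
The reduction yields 1 nonzero row, so the rank is 1.
Since rank 1 < 3, the set is linearly dependent.
Indeed 2b₁ - b₂ = 0.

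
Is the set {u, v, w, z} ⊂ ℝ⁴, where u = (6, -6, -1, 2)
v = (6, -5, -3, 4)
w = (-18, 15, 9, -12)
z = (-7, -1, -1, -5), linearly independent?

linearly dependent

One vector is a scalar multiple of another, so the set is dependent.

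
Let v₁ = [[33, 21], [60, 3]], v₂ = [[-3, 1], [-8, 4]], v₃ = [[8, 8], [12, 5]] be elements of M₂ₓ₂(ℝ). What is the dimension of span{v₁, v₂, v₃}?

Use coordinates relative to {E₁₁, E₁₂, E₂₁, E₂₂}.
Put the 4×3 matrix [v₁|v₂|v₃] into echelon form.
The echelon form has 2 nonzero rows, so the rank is 2.

dim = 2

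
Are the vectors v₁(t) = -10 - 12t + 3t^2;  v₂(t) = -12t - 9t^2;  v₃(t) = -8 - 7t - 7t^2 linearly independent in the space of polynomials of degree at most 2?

linearly independent

Take coordinates with respect to the standard basis {1, t, t^2}.
Place the vectors as rows of a 3×3 matrix and reduce to echelon form.
The reduction yields 3 nonzero rows, so the rank is 3.
Since rank = 3 (the number of vectors), the set is linearly independent.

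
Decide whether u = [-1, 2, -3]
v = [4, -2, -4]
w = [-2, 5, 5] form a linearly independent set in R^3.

linearly independent

The matrix [u|v|w] has determinant -82.
A nonzero determinant means the columns are linearly independent.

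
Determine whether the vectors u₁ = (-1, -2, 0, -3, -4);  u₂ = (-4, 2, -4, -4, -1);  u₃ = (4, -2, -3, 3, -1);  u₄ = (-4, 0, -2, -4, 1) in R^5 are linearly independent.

linearly independent

Row-reduce the matrix whose columns are u₁, u₂, u₃, u₄.
The reduction yields 4 nonzero rows, so the rank is 4.
Since rank = 4 (the number of vectors), the set is linearly independent.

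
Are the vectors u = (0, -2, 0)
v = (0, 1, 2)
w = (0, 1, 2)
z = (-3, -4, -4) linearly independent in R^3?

There are 4 vectors in a 3-dimensional space, so they cannot be linearly independent.

linearly dependent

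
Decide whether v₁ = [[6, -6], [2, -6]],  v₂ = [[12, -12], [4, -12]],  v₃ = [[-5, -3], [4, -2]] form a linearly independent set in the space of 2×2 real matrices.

Take coordinates with respect to the standard basis {E₁₁, E₁₂, E₂₁, E₂₂}.
Place the vectors as rows of a 3×4 matrix and reduce to echelon form.
The reduction yields 2 nonzero rows, so the rank is 2.
Since rank 2 < 3, the set is linearly dependent.
Indeed 2v₁ - v₂ = 0.

linearly dependent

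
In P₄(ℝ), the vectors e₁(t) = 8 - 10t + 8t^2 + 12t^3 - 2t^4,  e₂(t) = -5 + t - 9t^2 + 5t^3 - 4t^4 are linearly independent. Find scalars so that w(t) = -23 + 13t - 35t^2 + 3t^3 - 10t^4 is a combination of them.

w = -e₁ + 3e₂

Identify each element with its coordinate vector in ℝ⁵ via {1, t, …, t^4}.
Write w = α₁e₁ + α₂e₂ and equate components.
Back-substitution yields (α₁, α₂) = (-1, 3).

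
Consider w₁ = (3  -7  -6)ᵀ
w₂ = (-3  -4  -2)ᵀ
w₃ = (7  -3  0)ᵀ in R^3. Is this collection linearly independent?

The matrix [w₁|w₂|w₃] has determinant -142.
A nonzero determinant means the columns are linearly independent.

linearly independent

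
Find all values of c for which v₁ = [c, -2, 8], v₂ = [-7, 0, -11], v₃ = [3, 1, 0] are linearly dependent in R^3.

c = -10/11

Dependence holds iff the 3×3 matrix [v₁ v₂ v₃] is singular.
Cofactor expansion gives det = 11*c + 10.
Setting this to zero gives c = -10/11.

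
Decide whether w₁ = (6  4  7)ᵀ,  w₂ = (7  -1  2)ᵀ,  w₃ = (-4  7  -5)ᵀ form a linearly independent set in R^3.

linearly independent

Form the 3×3 matrix with these as columns; its determinant is 369.
A nonzero determinant means the columns are linearly independent.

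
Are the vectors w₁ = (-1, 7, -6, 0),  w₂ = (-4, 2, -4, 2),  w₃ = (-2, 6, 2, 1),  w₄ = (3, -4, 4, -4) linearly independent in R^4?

Row-reduce the matrix whose columns are w₁, w₂, w₃, w₄.
The reduction yields 4 nonzero rows, so the rank is 4.
Since rank = 4 (the number of vectors), the set is linearly independent.

linearly independent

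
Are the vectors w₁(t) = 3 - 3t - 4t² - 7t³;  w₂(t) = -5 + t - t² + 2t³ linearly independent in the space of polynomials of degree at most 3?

linearly independent

Take coordinates with respect to the standard basis {1, t, …, t³}.
Place the vectors as rows of a 2×4 matrix and reduce to echelon form.
The reduction yields 2 nonzero rows, so the rank is 2.
Since rank = 2 (the number of vectors), the set is linearly independent.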